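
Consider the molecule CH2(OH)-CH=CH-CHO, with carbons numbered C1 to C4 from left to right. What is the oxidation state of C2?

C2 has one bond to C (0), a double bond to C (2×0 = 0), one bond to H (-1).
Oxidation state = 0 + 0 − 1 = -1.

-1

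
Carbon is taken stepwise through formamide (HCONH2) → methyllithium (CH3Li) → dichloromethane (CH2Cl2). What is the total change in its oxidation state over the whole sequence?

-2

Carbon oxidation states along the series — formamide: +2, methyllithium: -4, dichloromethane: 0.
Net change = 0 − (+2) = -2.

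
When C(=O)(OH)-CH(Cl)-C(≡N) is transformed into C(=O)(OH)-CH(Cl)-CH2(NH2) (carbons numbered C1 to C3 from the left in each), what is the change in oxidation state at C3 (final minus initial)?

Before: C3 has 1 bond to C, 3 bonds to N → oxidation state +3.
After: C3 has 1 bond to C, 2 bonds to H, 1 bond to N → oxidation state -1.
Δ = -1 − (+3) = -4, so this is a reduction at C3.

-4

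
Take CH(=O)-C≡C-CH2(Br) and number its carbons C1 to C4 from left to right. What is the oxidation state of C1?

Assign +1 per bond to O/N/halogen, −1 per bond to H or an electropositive element, and 0 per bond to carbon.
C1 has one bond to C (0), one bond to H (-1), a double bond to O (2×+1 = +2).
Oxidation state = 0 − 1 + 2 = +1.

+1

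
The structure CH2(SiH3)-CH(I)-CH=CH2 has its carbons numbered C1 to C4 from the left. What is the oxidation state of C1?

-3

C1 has one bond to C (0), one bond to H (-1), one bond to Si (-1), one bond to H (-1).
Oxidation state = 0 − 1 − 1 − 1 = -3.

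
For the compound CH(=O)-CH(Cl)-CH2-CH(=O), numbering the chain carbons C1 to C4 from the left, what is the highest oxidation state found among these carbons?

+1

Bonds to more-electronegative neighbours contribute +1 each, bonds to H or metals contribute −1 each, and C–C bonds contribute 0. Tallying each carbon:
C1: 1C, 1H, 2O → 0 − 1 + 2 = +1
C2: 2C, 1H, 1Cl → 0 − 1 + 1 = 0
C3: 2C, 2H → 0 − 2 = -2
C4: 1C, 1H, 2O → 0 − 1 + 2 = +1
The highest value is +1.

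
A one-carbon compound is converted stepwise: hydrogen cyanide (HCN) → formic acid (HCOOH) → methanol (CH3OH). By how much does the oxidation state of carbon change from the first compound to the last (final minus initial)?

-4

Carbon oxidation states along the series — hydrogen cyanide: +2, formic acid: +2, methanol: -2.
Net change = -2 − (+2) = -4.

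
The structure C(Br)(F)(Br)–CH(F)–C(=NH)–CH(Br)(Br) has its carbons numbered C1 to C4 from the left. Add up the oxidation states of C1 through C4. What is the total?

Tallying each carbon's bonds:
C1: 1C, 1F, 2Br → 0 + 1 + 2 = +3
C2: 2C, 1H, 1F → 0 − 1 + 1 = 0
C3: 2C, 2N → 0 + 2 = +2
C4: 1C, 1H, 2Br → 0 − 1 + 2 = +1
Sum = +3 + 0 + 2 + 1 = +6.

+6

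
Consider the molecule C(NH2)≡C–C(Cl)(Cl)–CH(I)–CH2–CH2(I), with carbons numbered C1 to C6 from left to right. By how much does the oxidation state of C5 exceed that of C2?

-2

C5: 2C, 2H → 0 − 2 = -2
C2: 4C → 0 = 0
Difference: -2 − (0) = -2.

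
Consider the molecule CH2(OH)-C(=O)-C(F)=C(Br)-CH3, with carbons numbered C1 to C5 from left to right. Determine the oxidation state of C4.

+1

Assign +1 per bond to O/N/halogen, −1 per bond to H or an electropositive element, and 0 per bond to carbon.
C4 has a double bond to C (2×0 = 0), one bond to C (0), one bond to Br (+1).
Oxidation state = 0 + 0 + 1 = +1.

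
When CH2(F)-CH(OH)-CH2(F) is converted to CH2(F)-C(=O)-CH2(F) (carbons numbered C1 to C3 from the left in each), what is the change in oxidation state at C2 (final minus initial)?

+2

Before: C2 has 2 bonds to C, 1 bond to H, 1 bond to O → oxidation state 0.
After: C2 has 2 bonds to C, 2 bonds to O → oxidation state +2.
Δ = +2 − (0) = +2, so this is an oxidation at C2.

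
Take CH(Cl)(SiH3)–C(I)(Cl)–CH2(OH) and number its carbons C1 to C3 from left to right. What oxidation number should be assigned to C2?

+2

C2 has one bond to C (0), one bond to C (0), one bond to I (+1), one bond to Cl (+1).
Oxidation state = 0 + 0 + 1 + 1 = +2.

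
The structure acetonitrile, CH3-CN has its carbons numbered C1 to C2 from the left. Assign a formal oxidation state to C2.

+3

C2 has a triple bond to N (3×+1 = +3), one bond to C (0).
Oxidation state = +3 + 0 = +3.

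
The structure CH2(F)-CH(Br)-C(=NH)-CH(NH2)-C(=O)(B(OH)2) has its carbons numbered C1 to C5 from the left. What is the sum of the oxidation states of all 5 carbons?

Each bond to a more electronegative atom (O, N, halogen) counts +1, each bond to a less electronegative atom (H, metal, B, Si) counts −1, and each C–C bond counts 0. Tallying each carbon:
C1: 1C, 2H, 1F → 0 − 2 + 1 = -1
C2: 2C, 1H, 1Br → 0 − 1 + 1 = 0
C3: 2C, 2N → 0 + 2 = +2
C4: 2C, 1H, 1N → 0 − 1 + 1 = 0
C5: 1C, 2O, 1B → 0 + 2 − 1 = +1
Sum = -1 + 0 + 2 + 0 + 1 = +2.

+2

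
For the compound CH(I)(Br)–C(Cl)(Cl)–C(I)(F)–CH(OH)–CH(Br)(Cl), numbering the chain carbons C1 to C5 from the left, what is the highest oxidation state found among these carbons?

+2

Assign +1 per bond to O/N/halogen, −1 per bond to H or an electropositive element, and 0 per bond to carbon. Tallying each carbon:
C1: 1C, 1H, 1Br, 1I → 0 − 1 + 1 + 1 = +1
C2: 2C, 2Cl → 0 + 2 = +2
C3: 2C, 1F, 1I → 0 + 1 + 1 = +2
C4: 2C, 1H, 1O → 0 − 1 + 1 = 0
C5: 1C, 1H, 1Cl, 1Br → 0 − 1 + 1 + 1 = +1
The highest value is +2.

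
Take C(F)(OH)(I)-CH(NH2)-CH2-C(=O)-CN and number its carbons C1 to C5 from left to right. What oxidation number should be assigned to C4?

Each bond to a more electronegative atom (O, N, halogen) counts +1, each bond to a less electronegative atom (H, metal, B, Si) counts −1, and each C–C bond counts 0.
C4 has one bond to C (0), one bond to C (0), a double bond to O (2×+1 = +2).
Oxidation state = 0 + 0 + 2 = +2.

+2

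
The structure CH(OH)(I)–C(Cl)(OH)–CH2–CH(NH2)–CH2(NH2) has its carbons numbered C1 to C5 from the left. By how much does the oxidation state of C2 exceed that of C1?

C2: 2C, 1O, 1Cl → 0 + 1 + 1 = +2
C1: 1C, 1H, 1O, 1I → 0 − 1 + 1 + 1 = +1
Difference: +2 − (+1) = +1.

+1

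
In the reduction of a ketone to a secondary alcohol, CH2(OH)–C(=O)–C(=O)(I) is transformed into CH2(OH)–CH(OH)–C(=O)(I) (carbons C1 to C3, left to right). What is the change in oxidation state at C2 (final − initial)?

Before: C2 has 2 bonds to C, 2 bonds to O → oxidation state +2.
After: C2 has 2 bonds to C, 1 bond to H, 1 bond to O → oxidation state 0.
Δ = 0 − (+2) = -2, so this is a reduction at C2.

-2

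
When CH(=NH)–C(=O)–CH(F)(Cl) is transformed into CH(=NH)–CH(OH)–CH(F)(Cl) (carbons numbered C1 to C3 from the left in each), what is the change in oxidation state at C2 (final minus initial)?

-2

Before: C2 has 2 bonds to C, 2 bonds to O → oxidation state +2.
After: C2 has 2 bonds to C, 1 bond to H, 1 bond to O → oxidation state 0.
Δ = 0 − (+2) = -2, so this is a reduction at C2.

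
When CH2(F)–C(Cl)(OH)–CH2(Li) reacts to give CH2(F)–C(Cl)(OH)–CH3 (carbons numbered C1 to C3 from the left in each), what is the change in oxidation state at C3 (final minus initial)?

0

Before: C3 has 1 bond to C, 2 bonds to H, 1 bond to Li → oxidation state -3.
After: C3 has 1 bond to C, 3 bonds to H → oxidation state -3.
Δ = -3 − (-3) = 0, so no net redox change at C3.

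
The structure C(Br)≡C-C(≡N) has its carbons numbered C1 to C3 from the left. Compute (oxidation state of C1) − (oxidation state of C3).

-2

C1: 3C, 1Br → 0 + 1 = +1
C3: 1C, 3N → 0 + 3 = +3
Difference: +1 − (+3) = -2.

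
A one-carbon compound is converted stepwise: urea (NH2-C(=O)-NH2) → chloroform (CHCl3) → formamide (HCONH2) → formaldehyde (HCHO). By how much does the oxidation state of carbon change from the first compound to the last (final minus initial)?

-4

Carbon oxidation states along the series — urea: +4, chloroform: +2, formamide: +2, formaldehyde: 0.
Net change = 0 − (+4) = -4.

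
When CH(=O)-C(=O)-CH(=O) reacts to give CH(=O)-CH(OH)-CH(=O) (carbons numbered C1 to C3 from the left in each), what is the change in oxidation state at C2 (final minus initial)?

-2

Before: C2 has 2 bonds to C, 2 bonds to O → oxidation state +2.
After: C2 has 2 bonds to C, 1 bond to H, 1 bond to O → oxidation state 0.
Δ = 0 − (+2) = -2, so this is a reduction at C2.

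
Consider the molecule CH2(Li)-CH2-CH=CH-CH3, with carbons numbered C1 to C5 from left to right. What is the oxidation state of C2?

-2

Assign +1 per bond to O/N/halogen, −1 per bond to H or an electropositive element, and 0 per bond to carbon.
C2 has one bond to C (0), one bond to C (0), one bond to H (-1), one bond to H (-1).
Oxidation state = 0 + 0 − 1 − 1 = -2.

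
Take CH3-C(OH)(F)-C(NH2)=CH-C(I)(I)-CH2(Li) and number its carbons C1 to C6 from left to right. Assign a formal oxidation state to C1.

C1 has one bond to C (0), one bond to H (-1), one bond to H (-1), one bond to H (-1).
Oxidation state = 0 − 1 − 1 − 1 = -3.

-3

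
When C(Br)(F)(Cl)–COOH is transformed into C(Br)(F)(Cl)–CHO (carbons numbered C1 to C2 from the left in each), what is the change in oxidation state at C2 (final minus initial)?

-2

Before: C2 has 1 bond to C, 3 bonds to O → oxidation state +3.
After: C2 has 1 bond to C, 1 bond to H, 2 bonds to O → oxidation state +1.
Δ = +1 − (+3) = -2, so this is a reduction at C2.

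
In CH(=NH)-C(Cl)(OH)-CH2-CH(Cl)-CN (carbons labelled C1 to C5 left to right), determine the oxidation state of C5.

C5 has one bond to C (0), a triple bond to N (3×+1 = +3).
Oxidation state = 0 + 3 = +3.

+3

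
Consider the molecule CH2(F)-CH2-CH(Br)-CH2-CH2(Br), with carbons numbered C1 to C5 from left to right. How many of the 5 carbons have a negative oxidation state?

Count +1 for every bond to an atom more electronegative than carbon and −1 for every bond to one less electronegative; C–C bonds are 0. Tallying each carbon:
C1: 1C, 2H, 1F → 0 − 2 + 1 = -1
C2: 2C, 2H → 0 − 2 = -2
C3: 2C, 1H, 1Br → 0 − 1 + 1 = 0
C4: 2C, 2H → 0 − 2 = -2
C5: 1C, 2H, 1Br → 0 − 2 + 1 = -1
4 carbons (C1, C2, C4, C5) meet the condition.

4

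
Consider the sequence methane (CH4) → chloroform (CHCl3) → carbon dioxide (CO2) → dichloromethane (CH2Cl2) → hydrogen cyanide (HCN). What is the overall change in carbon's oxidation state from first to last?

Carbon oxidation states along the series — methane: -4, chloroform: +2, carbon dioxide: +4, dichloromethane: 0, hydrogen cyanide: +2.
Net change = +2 − (-4) = +6.

+6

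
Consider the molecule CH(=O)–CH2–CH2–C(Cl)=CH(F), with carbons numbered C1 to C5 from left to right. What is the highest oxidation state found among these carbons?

+1

Tallying each carbon's bonds:
C1: 1C, 1H, 2O → 0 − 1 + 2 = +1
C2: 2C, 2H → 0 − 2 = -2
C3: 2C, 2H → 0 − 2 = -2
C4: 3C, 1Cl → 0 + 1 = +1
C5: 2C, 1H, 1F → 0 − 1 + 1 = 0
The highest value is +1.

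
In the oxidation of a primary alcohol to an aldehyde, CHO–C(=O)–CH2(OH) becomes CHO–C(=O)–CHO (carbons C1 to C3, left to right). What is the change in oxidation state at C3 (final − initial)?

Before: C3 has 1 bond to C, 2 bonds to H, 1 bond to O → oxidation state -1.
After: C3 has 1 bond to C, 1 bond to H, 2 bonds to O → oxidation state +1.
Δ = +1 − (-1) = +2, so this is an oxidation at C3.

+2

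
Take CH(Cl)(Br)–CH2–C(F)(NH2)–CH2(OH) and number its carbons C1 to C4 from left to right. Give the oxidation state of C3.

Assign +1 per bond to O/N/halogen, −1 per bond to H or an electropositive element, and 0 per bond to carbon.
C3 has one bond to C (0), one bond to C (0), one bond to F (+1), one bond to N (+1).
Oxidation state = 0 + 0 + 1 + 1 = +2.

+2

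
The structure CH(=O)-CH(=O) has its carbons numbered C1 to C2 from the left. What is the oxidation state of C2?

Count +1 for every bond to an atom more electronegative than carbon and −1 for every bond to one less electronegative; C–C bonds are 0.
C2 has one bond to C (0), a double bond to O (2×+1 = +2), one bond to H (-1).
Oxidation state = 0 + 2 − 1 = +1.

+1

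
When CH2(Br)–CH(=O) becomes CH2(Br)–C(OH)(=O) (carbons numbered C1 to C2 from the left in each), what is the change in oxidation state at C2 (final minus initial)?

Before: C2 has 1 bond to C, 1 bond to H, 2 bonds to O → oxidation state +1.
After: C2 has 1 bond to C, 3 bonds to O → oxidation state +3.
Δ = +3 − (+1) = +2, so this is an oxidation at C2.

+2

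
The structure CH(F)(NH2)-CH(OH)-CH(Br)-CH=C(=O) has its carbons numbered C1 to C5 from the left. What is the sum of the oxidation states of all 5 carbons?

+2

Tallying each carbon's bonds:
C1: 1C, 1H, 1N, 1F → 0 − 1 + 1 + 1 = +1
C2: 2C, 1H, 1O → 0 − 1 + 1 = 0
C3: 2C, 1H, 1Br → 0 − 1 + 1 = 0
C4: 3C, 1H → 0 − 1 = -1
C5: 2C, 2O → 0 + 2 = +2
Sum = +1 + 0 + 0 − 1 + 2 = +2.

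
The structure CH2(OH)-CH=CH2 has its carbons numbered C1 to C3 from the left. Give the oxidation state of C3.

Each bond to a more electronegative atom (O, N, halogen) counts +1, each bond to a less electronegative atom (H, metal, B, Si) counts −1, and each C–C bond counts 0.
C3 has a double bond to C (2×0 = 0), one bond to H (-1), one bond to H (-1).
Oxidation state = 0 − 1 − 1 = -2.

-2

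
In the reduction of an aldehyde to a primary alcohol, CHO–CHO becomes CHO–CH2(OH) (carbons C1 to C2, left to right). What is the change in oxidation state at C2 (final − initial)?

-2

Before: C2 has 1 bond to C, 1 bond to H, 2 bonds to O → oxidation state +1.
After: C2 has 1 bond to C, 2 bonds to H, 1 bond to O → oxidation state -1.
Δ = -1 − (+1) = -2, so this is a reduction at C2.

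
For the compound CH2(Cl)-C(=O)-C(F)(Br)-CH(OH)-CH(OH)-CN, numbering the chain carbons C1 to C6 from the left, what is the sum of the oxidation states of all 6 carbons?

Tallying each carbon's bonds:
C1: 1C, 2H, 1Cl → 0 − 2 + 1 = -1
C2: 2C, 2O → 0 + 2 = +2
C3: 2C, 1F, 1Br → 0 + 1 + 1 = +2
C4: 2C, 1H, 1O → 0 − 1 + 1 = 0
C5: 2C, 1H, 1O → 0 − 1 + 1 = 0
C6: 1C, 3N → 0 + 3 = +3
Sum = -1 + 2 + 2 + 0 + 0 + 3 = +6.

+6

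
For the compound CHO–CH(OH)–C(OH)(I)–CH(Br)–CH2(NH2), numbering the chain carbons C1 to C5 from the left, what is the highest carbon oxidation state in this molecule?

+2

Tallying each carbon's bonds:
C1: 1C, 1H, 2O → 0 − 1 + 2 = +1
C2: 2C, 1H, 1O → 0 − 1 + 1 = 0
C3: 2C, 1O, 1I → 0 + 1 + 1 = +2
C4: 2C, 1H, 1Br → 0 − 1 + 1 = 0
C5: 1C, 2H, 1N → 0 − 2 + 1 = -1
The highest value is +2.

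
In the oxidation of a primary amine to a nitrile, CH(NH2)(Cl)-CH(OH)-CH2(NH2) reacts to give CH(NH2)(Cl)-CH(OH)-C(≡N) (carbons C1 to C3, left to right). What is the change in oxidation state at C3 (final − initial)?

+4

Before: C3 has 1 bond to C, 2 bonds to H, 1 bond to N → oxidation state -1.
After: C3 has 1 bond to C, 3 bonds to N → oxidation state +3.
Δ = +3 − (-1) = +4, so this is an oxidation at C3.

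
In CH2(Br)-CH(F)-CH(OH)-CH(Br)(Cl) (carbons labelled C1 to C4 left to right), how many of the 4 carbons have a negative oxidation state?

1

Tallying each carbon's bonds:
C1: 1C, 2H, 1Br → 0 − 2 + 1 = -1
C2: 2C, 1H, 1F → 0 − 1 + 1 = 0
C3: 2C, 1H, 1O → 0 − 1 + 1 = 0
C4: 1C, 1H, 1Cl, 1Br → 0 − 1 + 1 + 1 = +1
1 carbon (C1) meets the condition.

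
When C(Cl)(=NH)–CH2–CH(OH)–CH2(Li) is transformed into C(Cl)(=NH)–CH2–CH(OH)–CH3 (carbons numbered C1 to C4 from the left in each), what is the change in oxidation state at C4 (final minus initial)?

Before: C4 has 1 bond to C, 2 bonds to H, 1 bond to Li → oxidation state -3.
After: C4 has 1 bond to C, 3 bonds to H → oxidation state -3.
Δ = -3 − (-3) = 0, so no net redox change at C4.

0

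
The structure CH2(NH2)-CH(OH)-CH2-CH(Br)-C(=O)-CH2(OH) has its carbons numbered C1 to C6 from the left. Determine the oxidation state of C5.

+2

Bonds to more-electronegative neighbours contribute +1 each, bonds to H or metals contribute −1 each, and C–C bonds contribute 0.
C5 has one bond to C (0), one bond to C (0), a double bond to O (2×+1 = +2).
Oxidation state = 0 + 0 + 2 = +2.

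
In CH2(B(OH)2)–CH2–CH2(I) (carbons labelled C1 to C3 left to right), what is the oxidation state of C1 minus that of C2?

-1

C1: 1C, 2H, 1B → 0 − 2 − 1 = -3
C2: 2C, 2H → 0 − 2 = -2
Difference: -3 − (-2) = -1.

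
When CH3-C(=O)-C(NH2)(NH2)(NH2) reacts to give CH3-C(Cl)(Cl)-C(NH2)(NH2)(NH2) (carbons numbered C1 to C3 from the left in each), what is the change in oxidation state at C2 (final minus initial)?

0

Before: C2 has 2 bonds to C, 2 bonds to O → oxidation state +2.
After: C2 has 2 bonds to C, 2 bonds to Cl → oxidation state +2.
Δ = +2 − (+2) = 0, so no net redox change at C2.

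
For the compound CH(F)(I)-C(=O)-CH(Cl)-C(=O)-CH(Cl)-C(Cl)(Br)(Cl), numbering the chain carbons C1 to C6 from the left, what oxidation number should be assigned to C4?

+2

Bonds to more-electronegative neighbours contribute +1 each, bonds to H or metals contribute −1 each, and C–C bonds contribute 0.
C4 has one bond to C (0), one bond to C (0), a double bond to O (2×+1 = +2).
Oxidation state = 0 + 0 + 2 = +2.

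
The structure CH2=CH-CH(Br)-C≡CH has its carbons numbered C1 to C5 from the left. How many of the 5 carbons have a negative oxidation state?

Bonds to more-electronegative neighbours contribute +1 each, bonds to H or metals contribute −1 each, and C–C bonds contribute 0. Tallying each carbon:
C1: 2C, 2H → 0 − 2 = -2
C2: 3C, 1H → 0 − 1 = -1
C3: 2C, 1H, 1Br → 0 − 1 + 1 = 0
C4: 4C → 0 = 0
C5: 3C, 1H → 0 − 1 = -1
3 carbons (C1, C2, C5) meet the condition.

3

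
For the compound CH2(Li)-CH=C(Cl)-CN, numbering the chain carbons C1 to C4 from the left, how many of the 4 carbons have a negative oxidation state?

2

Count +1 for every bond to an atom more electronegative than carbon and −1 for every bond to one less electronegative; C–C bonds are 0. Tallying each carbon:
C1: 1C, 2H, 1Li → 0 − 2 − 1 = -3
C2: 3C, 1H → 0 − 1 = -1
C3: 3C, 1Cl → 0 + 1 = +1
C4: 1C, 3N → 0 + 3 = +3
2 carbons (C1, C2) meet the condition.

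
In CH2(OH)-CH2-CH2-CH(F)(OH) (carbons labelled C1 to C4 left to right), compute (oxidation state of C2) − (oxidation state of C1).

-1

C2: 2C, 2H → 0 − 2 = -2
C1: 1C, 2H, 1O → 0 − 2 + 1 = -1
Difference: -2 − (-1) = -1.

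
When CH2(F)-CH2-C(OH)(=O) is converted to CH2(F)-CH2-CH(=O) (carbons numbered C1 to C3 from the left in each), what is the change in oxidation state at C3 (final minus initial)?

Before: C3 has 1 bond to C, 3 bonds to O → oxidation state +3.
After: C3 has 1 bond to C, 1 bond to H, 2 bonds to O → oxidation state +1.
Δ = +1 − (+3) = -2, so this is a reduction at C3.

-2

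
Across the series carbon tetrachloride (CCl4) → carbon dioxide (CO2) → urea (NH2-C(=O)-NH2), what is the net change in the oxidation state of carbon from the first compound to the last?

0

Carbon oxidation states along the series — carbon tetrachloride: +4, carbon dioxide: +4, urea: +4.
Net change = +4 − (+4) = 0.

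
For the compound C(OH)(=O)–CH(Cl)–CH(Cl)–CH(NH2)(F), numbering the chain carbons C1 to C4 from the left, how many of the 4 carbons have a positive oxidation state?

Assign +1 per bond to O/N/halogen, −1 per bond to H or an electropositive element, and 0 per bond to carbon. Tallying each carbon:
C1: 1C, 3O → 0 + 3 = +3
C2: 2C, 1H, 1Cl → 0 − 1 + 1 = 0
C3: 2C, 1H, 1Cl → 0 − 1 + 1 = 0
C4: 1C, 1H, 1N, 1F → 0 − 1 + 1 + 1 = +1
2 carbons (C1, C4) meet the condition.

2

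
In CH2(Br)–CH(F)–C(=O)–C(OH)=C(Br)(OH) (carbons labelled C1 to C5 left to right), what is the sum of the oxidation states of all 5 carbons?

+4

Tallying each carbon's bonds:
C1: 1C, 2H, 1Br → 0 − 2 + 1 = -1
C2: 2C, 1H, 1F → 0 − 1 + 1 = 0
C3: 2C, 2O → 0 + 2 = +2
C4: 3C, 1O → 0 + 1 = +1
C5: 2C, 1O, 1Br → 0 + 1 + 1 = +2
Sum = -1 + 0 + 2 + 1 + 2 = +4.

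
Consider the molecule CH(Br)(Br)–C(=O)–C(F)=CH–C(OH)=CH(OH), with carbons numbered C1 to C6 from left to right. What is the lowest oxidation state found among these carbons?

-1

Assign +1 per bond to O/N/halogen, −1 per bond to H or an electropositive element, and 0 per bond to carbon. Tallying each carbon:
C1: 1C, 1H, 2Br → 0 − 1 + 2 = +1
C2: 2C, 2O → 0 + 2 = +2
C3: 3C, 1F → 0 + 1 = +1
C4: 3C, 1H → 0 − 1 = -1
C5: 3C, 1O → 0 + 1 = +1
C6: 2C, 1H, 1O → 0 − 1 + 1 = 0
The lowest value is -1.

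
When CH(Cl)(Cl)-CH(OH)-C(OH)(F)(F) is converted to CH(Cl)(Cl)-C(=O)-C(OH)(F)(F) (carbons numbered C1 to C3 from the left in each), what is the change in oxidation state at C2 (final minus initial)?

+2

Before: C2 has 2 bonds to C, 1 bond to H, 1 bond to O → oxidation state 0.
After: C2 has 2 bonds to C, 2 bonds to O → oxidation state +2.
Δ = +2 − (0) = +2, so this is an oxidation at C2.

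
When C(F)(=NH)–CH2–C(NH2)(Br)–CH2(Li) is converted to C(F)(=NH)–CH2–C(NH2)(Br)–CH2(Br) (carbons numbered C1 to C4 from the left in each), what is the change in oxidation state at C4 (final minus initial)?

Before: C4 has 1 bond to C, 2 bonds to H, 1 bond to Li → oxidation state -3.
After: C4 has 1 bond to C, 2 bonds to H, 1 bond to Br → oxidation state -1.
Δ = -1 − (-3) = +2, so this is an oxidation at C4.

+2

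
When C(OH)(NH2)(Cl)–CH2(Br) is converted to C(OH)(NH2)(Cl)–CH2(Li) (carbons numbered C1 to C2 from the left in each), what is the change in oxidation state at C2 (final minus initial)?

Before: C2 has 1 bond to C, 2 bonds to H, 1 bond to Br → oxidation state -1.
After: C2 has 1 bond to C, 2 bonds to H, 1 bond to Li → oxidation state -3.
Δ = -3 − (-1) = -2, so this is a reduction at C2.

-2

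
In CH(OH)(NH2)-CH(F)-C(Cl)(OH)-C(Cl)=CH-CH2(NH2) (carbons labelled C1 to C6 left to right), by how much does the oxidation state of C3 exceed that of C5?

+3

C3: 2C, 1O, 1Cl → 0 + 1 + 1 = +2
C5: 3C, 1H → 0 − 1 = -1
Difference: +2 − (-1) = +3.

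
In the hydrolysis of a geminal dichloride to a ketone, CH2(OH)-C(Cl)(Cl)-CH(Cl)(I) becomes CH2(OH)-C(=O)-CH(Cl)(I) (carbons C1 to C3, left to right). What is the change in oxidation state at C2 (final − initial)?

0

Before: C2 has 2 bonds to C, 2 bonds to Cl → oxidation state +2.
After: C2 has 2 bonds to C, 2 bonds to O → oxidation state +2.
Δ = +2 − (+2) = 0, so no net redox change at C2.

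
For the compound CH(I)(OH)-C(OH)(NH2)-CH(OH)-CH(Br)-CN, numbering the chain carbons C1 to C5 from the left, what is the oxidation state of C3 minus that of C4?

0

C3: 2C, 1H, 1O → 0 − 1 + 1 = 0
C4: 2C, 1H, 1Br → 0 − 1 + 1 = 0
Difference: 0 − (0) = 0.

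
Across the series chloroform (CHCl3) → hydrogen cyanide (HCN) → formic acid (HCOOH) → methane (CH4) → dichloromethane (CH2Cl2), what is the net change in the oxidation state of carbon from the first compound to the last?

Carbon oxidation states along the series — chloroform: +2, hydrogen cyanide: +2, formic acid: +2, methane: -4, dichloromethane: 0.
Net change = 0 − (+2) = -2.

-2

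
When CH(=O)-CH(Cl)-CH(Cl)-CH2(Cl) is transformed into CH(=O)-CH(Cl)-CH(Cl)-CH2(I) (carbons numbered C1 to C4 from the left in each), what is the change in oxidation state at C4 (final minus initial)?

0

Before: C4 has 1 bond to C, 2 bonds to H, 1 bond to Cl → oxidation state -1.
After: C4 has 1 bond to C, 2 bonds to H, 1 bond to I → oxidation state -1.
Δ = -1 − (-1) = 0, so no net redox change at C4.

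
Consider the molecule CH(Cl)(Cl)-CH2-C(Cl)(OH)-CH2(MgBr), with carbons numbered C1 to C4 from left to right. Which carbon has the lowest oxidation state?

Bonds to more-electronegative neighbours contribute +1 each, bonds to H or metals contribute −1 each, and C–C bonds contribute 0. Tallying each carbon:
C1: 1C, 1H, 2Cl → 0 − 1 + 2 = +1
C2: 2C, 2H → 0 − 2 = -2
C3: 2C, 1O, 1Cl → 0 + 1 + 1 = +2
C4: 1C, 2H, 1Mg → 0 − 2 − 1 = -3
The most reduced carbon is C4 at -3.

C4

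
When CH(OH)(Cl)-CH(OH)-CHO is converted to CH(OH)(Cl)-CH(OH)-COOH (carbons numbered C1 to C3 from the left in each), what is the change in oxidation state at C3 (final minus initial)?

Before: C3 has 1 bond to C, 1 bond to H, 2 bonds to O → oxidation state +1.
After: C3 has 1 bond to C, 3 bonds to O → oxidation state +3.
Δ = +3 − (+1) = +2, so this is an oxidation at C3.

+2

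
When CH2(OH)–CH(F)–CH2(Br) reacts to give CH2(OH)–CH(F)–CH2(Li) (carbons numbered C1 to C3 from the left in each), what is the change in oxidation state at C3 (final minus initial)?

-2

Before: C3 has 1 bond to C, 2 bonds to H, 1 bond to Br → oxidation state -1.
After: C3 has 1 bond to C, 2 bonds to H, 1 bond to Li → oxidation state -3.
Δ = -3 − (-1) = -2, so this is a reduction at C3.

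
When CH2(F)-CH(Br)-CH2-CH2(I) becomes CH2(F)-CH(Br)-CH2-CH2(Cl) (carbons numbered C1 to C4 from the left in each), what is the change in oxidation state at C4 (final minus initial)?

Before: C4 has 1 bond to C, 2 bonds to H, 1 bond to I → oxidation state -1.
After: C4 has 1 bond to C, 2 bonds to H, 1 bond to Cl → oxidation state -1.
Δ = -1 − (-1) = 0, so no net redox change at C4.

0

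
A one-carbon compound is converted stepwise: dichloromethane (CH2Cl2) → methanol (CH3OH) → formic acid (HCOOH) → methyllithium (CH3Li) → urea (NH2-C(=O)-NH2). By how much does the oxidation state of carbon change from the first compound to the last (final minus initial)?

Carbon oxidation states along the series — dichloromethane: 0, methanol: -2, formic acid: +2, methyllithium: -4, urea: +4.
Net change = +4 − (0) = +4.

+4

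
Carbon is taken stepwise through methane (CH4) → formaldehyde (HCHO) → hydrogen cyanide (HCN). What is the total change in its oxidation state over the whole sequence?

+6

Carbon oxidation states along the series — methane: -4, formaldehyde: 0, hydrogen cyanide: +2.
Net change = +2 − (-4) = +6.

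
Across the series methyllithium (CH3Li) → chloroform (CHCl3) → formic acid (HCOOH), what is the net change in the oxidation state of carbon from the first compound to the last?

Carbon oxidation states along the series — methyllithium: -4, chloroform: +2, formic acid: +2.
Net change = +2 − (-4) = +6.

+6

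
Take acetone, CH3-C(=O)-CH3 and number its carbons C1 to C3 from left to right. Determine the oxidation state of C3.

-3

C3 has one bond to H (-1), one bond to H (-1), one bond to H (-1), one bond to C (0).
Oxidation state = -1 − 1 − 1 + 0 = -3.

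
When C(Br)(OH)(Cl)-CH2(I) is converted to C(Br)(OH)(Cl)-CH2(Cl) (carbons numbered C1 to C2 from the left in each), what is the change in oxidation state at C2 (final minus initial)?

Before: C2 has 1 bond to C, 2 bonds to H, 1 bond to I → oxidation state -1.
After: C2 has 1 bond to C, 2 bonds to H, 1 bond to Cl → oxidation state -1.
Δ = -1 − (-1) = 0, so no net redox change at C2.

0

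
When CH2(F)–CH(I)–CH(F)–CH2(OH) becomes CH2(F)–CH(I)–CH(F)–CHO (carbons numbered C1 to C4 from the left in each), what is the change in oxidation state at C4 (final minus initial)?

Before: C4 has 1 bond to C, 2 bonds to H, 1 bond to O → oxidation state -1.
After: C4 has 1 bond to C, 1 bond to H, 2 bonds to O → oxidation state +1.
Δ = +1 − (-1) = +2, so this is an oxidation at C4.

+2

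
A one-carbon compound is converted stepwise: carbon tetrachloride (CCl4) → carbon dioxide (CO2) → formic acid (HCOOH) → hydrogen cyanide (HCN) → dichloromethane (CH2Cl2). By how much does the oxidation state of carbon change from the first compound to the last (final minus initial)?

-4

Carbon oxidation states along the series — carbon tetrachloride: +4, carbon dioxide: +4, formic acid: +2, hydrogen cyanide: +2, dichloromethane: 0.
Net change = 0 − (+4) = -4.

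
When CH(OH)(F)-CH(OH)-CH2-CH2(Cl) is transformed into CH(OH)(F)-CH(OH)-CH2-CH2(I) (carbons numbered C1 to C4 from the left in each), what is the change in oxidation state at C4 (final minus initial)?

0

Before: C4 has 1 bond to C, 2 bonds to H, 1 bond to Cl → oxidation state -1.
After: C4 has 1 bond to C, 2 bonds to H, 1 bond to I → oxidation state -1.
Δ = -1 − (-1) = 0, so no net redox change at C4.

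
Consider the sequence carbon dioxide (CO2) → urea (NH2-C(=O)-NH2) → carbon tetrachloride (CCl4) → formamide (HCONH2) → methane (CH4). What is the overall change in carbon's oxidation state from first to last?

-8

Carbon oxidation states along the series — carbon dioxide: +4, urea: +4, carbon tetrachloride: +4, formamide: +2, methane: -4.
Net change = -4 − (+4) = -8.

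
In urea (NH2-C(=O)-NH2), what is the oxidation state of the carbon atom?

Bonds to more-electronegative neighbours contribute +1 each, bonds to H or metals contribute −1 each, and C–C bonds contribute 0.
The carbon has one bond to N (+1), a double bond to O (2×+1 = +2), one bond to N (+1).
Oxidation state = +1 + 2 + 1 = +4.

+4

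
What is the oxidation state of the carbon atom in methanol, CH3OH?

-2

The carbon has one bond to H (-1), one bond to H (-1), one bond to H (-1), one bond to O (+1).
Oxidation state = -1 − 1 − 1 + 1 = -2.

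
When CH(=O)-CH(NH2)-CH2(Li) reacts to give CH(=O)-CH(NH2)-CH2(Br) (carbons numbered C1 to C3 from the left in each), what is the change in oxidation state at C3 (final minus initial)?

+2

Before: C3 has 1 bond to C, 2 bonds to H, 1 bond to Li → oxidation state -3.
After: C3 has 1 bond to C, 2 bonds to H, 1 bond to Br → oxidation state -1.
Δ = -1 − (-3) = +2, so this is an oxidation at C3.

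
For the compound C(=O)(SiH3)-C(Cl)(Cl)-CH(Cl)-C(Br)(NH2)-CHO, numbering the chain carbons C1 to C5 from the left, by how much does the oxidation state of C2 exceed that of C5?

+1

C2: 2C, 2Cl → 0 + 2 = +2
C5: 1C, 1H, 2O → 0 − 1 + 2 = +1
Difference: +2 − (+1) = +1.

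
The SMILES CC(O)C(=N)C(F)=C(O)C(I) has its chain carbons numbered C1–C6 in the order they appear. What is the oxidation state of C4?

+1

Assign +1 per bond to O/N/halogen, −1 per bond to H or an electropositive element, and 0 per bond to carbon.
C4 has one bond to C (0), a double bond to C (2×0 = 0), one bond to F (+1).
Oxidation state = 0 + 0 + 1 = +1.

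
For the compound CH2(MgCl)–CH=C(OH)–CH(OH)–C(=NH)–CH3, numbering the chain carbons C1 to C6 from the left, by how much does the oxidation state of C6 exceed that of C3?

-4

C6: 1C, 3H → 0 − 3 = -3
C3: 3C, 1O → 0 + 1 = +1
Difference: -3 − (+1) = -4.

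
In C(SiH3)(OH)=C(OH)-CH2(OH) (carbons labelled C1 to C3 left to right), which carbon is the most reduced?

C3

Tallying each carbon's bonds:
C1: 2C, 1O, 1Si → 0 + 1 − 1 = 0
C2: 3C, 1O → 0 + 1 = +1
C3: 1C, 2H, 1O → 0 − 2 + 1 = -1
The most reduced carbon is C3 at -1.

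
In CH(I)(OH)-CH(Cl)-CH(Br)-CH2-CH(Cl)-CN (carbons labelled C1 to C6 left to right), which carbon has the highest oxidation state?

Tallying each carbon's bonds:
C1: 1C, 1H, 1O, 1I → 0 − 1 + 1 + 1 = +1
C2: 2C, 1H, 1Cl → 0 − 1 + 1 = 0
C3: 2C, 1H, 1Br → 0 − 1 + 1 = 0
C4: 2C, 2H → 0 − 2 = -2
C5: 2C, 1H, 1Cl → 0 − 1 + 1 = 0
C6: 1C, 3N → 0 + 3 = +3
The most oxidised carbon is C6 at +3.

C6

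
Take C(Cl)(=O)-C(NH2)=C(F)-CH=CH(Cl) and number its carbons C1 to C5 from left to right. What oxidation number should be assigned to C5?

0

C5 has a double bond to C (2×0 = 0), one bond to Cl (+1), one bond to H (-1).
Oxidation state = 0 + 1 − 1 = 0.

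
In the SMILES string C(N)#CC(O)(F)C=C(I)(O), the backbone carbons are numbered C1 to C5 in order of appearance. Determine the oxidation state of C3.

+2

C3 has one bond to C (0), one bond to C (0), one bond to O (+1), one bond to F (+1).
Oxidation state = 0 + 0 + 1 + 1 = +2.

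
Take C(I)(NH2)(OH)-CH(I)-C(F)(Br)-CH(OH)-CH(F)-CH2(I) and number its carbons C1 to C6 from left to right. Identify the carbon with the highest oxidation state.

Tallying each carbon's bonds:
C1: 1C, 1O, 1N, 1I → 0 + 1 + 1 + 1 = +3
C2: 2C, 1H, 1I → 0 − 1 + 1 = 0
C3: 2C, 1F, 1Br → 0 + 1 + 1 = +2
C4: 2C, 1H, 1O → 0 − 1 + 1 = 0
C5: 2C, 1H, 1F → 0 − 1 + 1 = 0
C6: 1C, 2H, 1I → 0 − 2 + 1 = -1
The most oxidised carbon is C1 at +3.

C1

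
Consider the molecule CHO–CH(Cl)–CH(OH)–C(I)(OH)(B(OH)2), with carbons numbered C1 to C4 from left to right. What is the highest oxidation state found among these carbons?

+1

Tallying each carbon's bonds:
C1: 1C, 1H, 2O → 0 − 1 + 2 = +1
C2: 2C, 1H, 1Cl → 0 − 1 + 1 = 0
C3: 2C, 1H, 1O → 0 − 1 + 1 = 0
C4: 1C, 1O, 1I, 1B → 0 + 1 + 1 − 1 = +1
The highest value is +1.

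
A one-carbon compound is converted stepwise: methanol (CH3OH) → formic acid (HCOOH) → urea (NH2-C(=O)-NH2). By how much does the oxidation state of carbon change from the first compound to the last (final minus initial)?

Carbon oxidation states along the series — methanol: -2, formic acid: +2, urea: +4.
Net change = +4 − (-2) = +6.

+6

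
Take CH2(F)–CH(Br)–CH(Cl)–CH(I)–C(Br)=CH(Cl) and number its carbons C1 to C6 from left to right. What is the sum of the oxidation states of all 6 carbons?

0

Tallying each carbon's bonds:
C1: 1C, 2H, 1F → 0 − 2 + 1 = -1
C2: 2C, 1H, 1Br → 0 − 1 + 1 = 0
C3: 2C, 1H, 1Cl → 0 − 1 + 1 = 0
C4: 2C, 1H, 1I → 0 − 1 + 1 = 0
C5: 3C, 1Br → 0 + 1 = +1
C6: 2C, 1H, 1Cl → 0 − 1 + 1 = 0
Sum = -1 + 0 + 0 + 0 + 1 + 0 = 0.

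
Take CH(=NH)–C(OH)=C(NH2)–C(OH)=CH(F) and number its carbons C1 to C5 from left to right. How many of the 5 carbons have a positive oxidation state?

Count +1 for every bond to an atom more electronegative than carbon and −1 for every bond to one less electronegative; C–C bonds are 0. Tallying each carbon:
C1: 1C, 1H, 2N → 0 − 1 + 2 = +1
C2: 3C, 1O → 0 + 1 = +1
C3: 3C, 1N → 0 + 1 = +1
C4: 3C, 1O → 0 + 1 = +1
C5: 2C, 1H, 1F → 0 − 1 + 1 = 0
4 carbons (C1, C2, C3, C4) meet the condition.

4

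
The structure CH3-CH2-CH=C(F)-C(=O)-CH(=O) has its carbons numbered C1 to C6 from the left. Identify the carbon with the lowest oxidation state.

Bonds to more-electronegative neighbours contribute +1 each, bonds to H or metals contribute −1 each, and C–C bonds contribute 0. Tallying each carbon:
C1: 1C, 3H → 0 − 3 = -3
C2: 2C, 2H → 0 − 2 = -2
C3: 3C, 1H → 0 − 1 = -1
C4: 3C, 1F → 0 + 1 = +1
C5: 2C, 2O → 0 + 2 = +2
C6: 1C, 1H, 2O → 0 − 1 + 2 = +1
The most reduced carbon is C1 at -3.

C1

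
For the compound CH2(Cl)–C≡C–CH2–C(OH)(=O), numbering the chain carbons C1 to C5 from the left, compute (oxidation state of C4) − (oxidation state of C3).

C4: 2C, 2H → 0 − 2 = -2
C3: 4C → 0 = 0
Difference: -2 − (0) = -2.

-2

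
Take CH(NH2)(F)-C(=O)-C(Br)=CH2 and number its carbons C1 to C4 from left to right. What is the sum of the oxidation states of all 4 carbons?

Tallying each carbon's bonds:
C1: 1C, 1H, 1N, 1F → 0 − 1 + 1 + 1 = +1
C2: 2C, 2O → 0 + 2 = +2
C3: 3C, 1Br → 0 + 1 = +1
C4: 2C, 2H → 0 − 2 = -2
Sum = +1 + 2 + 1 − 2 = +2.

+2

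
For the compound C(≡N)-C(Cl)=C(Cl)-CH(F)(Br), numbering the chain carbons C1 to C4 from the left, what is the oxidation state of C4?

+1

Count +1 for every bond to an atom more electronegative than carbon and −1 for every bond to one less electronegative; C–C bonds are 0.
C4 has one bond to C (0), one bond to H (-1), one bond to F (+1), one bond to Br (+1).
Oxidation state = 0 − 1 + 1 + 1 = +1.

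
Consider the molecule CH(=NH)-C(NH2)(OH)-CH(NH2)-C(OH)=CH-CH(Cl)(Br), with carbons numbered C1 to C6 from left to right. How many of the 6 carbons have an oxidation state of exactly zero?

1

Assign +1 per bond to O/N/halogen, −1 per bond to H or an electropositive element, and 0 per bond to carbon. Tallying each carbon:
C1: 1C, 1H, 2N → 0 − 1 + 2 = +1
C2: 2C, 1O, 1N → 0 + 1 + 1 = +2
C3: 2C, 1H, 1N → 0 − 1 + 1 = 0
C4: 3C, 1O → 0 + 1 = +1
C5: 3C, 1H → 0 − 1 = -1
C6: 1C, 1H, 1Cl, 1Br → 0 − 1 + 1 + 1 = +1
1 carbon (C3) meets the condition.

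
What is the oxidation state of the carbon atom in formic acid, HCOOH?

Count +1 for every bond to an atom more electronegative than carbon and −1 for every bond to one less electronegative; C–C bonds are 0.
The carbon has one bond to H (-1), a double bond to O (2×+1 = +2), one bond to O (+1).
Oxidation state = -1 + 2 + 1 = +2.

+2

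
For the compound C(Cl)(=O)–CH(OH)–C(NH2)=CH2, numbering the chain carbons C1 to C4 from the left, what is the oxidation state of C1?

Count +1 for every bond to an atom more electronegative than carbon and −1 for every bond to one less electronegative; C–C bonds are 0.
C1 has one bond to C (0), one bond to Cl (+1), a double bond to O (2×+1 = +2).
Oxidation state = 0 + 1 + 2 = +3.

+3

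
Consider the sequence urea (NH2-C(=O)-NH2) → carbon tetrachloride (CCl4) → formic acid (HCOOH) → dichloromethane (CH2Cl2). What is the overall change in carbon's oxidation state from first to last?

Carbon oxidation states along the series — urea: +4, carbon tetrachloride: +4, formic acid: +2, dichloromethane: 0.
Net change = 0 − (+4) = -4.

-4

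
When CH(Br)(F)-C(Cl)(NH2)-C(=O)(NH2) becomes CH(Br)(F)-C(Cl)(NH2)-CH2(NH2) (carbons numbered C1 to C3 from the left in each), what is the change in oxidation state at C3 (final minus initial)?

-4

Before: C3 has 1 bond to C, 2 bonds to O, 1 bond to N → oxidation state +3.
After: C3 has 1 bond to C, 2 bonds to H, 1 bond to N → oxidation state -1.
Δ = -1 − (+3) = -4, so this is a reduction at C3.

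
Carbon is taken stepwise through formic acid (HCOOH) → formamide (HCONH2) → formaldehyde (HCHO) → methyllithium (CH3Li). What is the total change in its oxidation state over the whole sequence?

-6

Carbon oxidation states along the series — formic acid: +2, formamide: +2, formaldehyde: 0, methyllithium: -4.
Net change = -4 − (+2) = -6.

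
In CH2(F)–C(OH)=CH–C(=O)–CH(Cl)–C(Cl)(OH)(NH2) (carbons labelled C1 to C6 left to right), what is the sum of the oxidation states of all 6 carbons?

+4

Each bond to a more electronegative atom (O, N, halogen) counts +1, each bond to a less electronegative atom (H, metal, B, Si) counts −1, and each C–C bond counts 0. Tallying each carbon:
C1: 1C, 2H, 1F → 0 − 2 + 1 = -1
C2: 3C, 1O → 0 + 1 = +1
C3: 3C, 1H → 0 − 1 = -1
C4: 2C, 2O → 0 + 2 = +2
C5: 2C, 1H, 1Cl → 0 − 1 + 1 = 0
C6: 1C, 1O, 1N, 1Cl → 0 + 1 + 1 + 1 = +3
Sum = -1 + 1 − 1 + 2 + 0 + 3 = +4.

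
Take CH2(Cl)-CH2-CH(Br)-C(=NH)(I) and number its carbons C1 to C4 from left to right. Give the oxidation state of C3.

0

C3 has one bond to C (0), one bond to C (0), one bond to H (-1), one bond to Br (+1).
Oxidation state = 0 + 0 − 1 + 1 = 0.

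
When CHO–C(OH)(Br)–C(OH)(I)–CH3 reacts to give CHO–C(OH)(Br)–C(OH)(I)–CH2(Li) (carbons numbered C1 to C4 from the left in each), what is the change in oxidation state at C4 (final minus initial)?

Before: C4 has 1 bond to C, 3 bonds to H → oxidation state -3.
After: C4 has 1 bond to C, 2 bonds to H, 1 bond to Li → oxidation state -3.
Δ = -3 − (-3) = 0, so no net redox change at C4.

0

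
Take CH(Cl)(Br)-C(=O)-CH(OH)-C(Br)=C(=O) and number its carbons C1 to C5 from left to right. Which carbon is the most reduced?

C3

Tallying each carbon's bonds:
C1: 1C, 1H, 1Cl, 1Br → 0 − 1 + 1 + 1 = +1
C2: 2C, 2O → 0 + 2 = +2
C3: 2C, 1H, 1O → 0 − 1 + 1 = 0
C4: 3C, 1Br → 0 + 1 = +1
C5: 2C, 2O → 0 + 2 = +2
The most reduced carbon is C3 at 0.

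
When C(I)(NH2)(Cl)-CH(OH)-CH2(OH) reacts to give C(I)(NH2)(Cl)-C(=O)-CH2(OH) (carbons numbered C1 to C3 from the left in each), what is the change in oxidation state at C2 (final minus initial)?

+2

Before: C2 has 2 bonds to C, 1 bond to H, 1 bond to O → oxidation state 0.
After: C2 has 2 bonds to C, 2 bonds to O → oxidation state +2.
Δ = +2 − (0) = +2, so this is an oxidation at C2.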